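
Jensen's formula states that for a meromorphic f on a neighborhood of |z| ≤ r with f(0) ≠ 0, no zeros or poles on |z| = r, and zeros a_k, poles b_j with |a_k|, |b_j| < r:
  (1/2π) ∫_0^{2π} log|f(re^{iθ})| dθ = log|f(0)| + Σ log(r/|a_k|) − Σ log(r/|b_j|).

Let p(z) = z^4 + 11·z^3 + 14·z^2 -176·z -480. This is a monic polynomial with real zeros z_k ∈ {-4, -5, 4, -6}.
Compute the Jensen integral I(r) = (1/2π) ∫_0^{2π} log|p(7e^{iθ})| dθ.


Zeros: -6, -5, -4, 4; r = 7.
Inside |z| < r: -6, -5, -4, 4. Outside (|z| ≥ r): ∅.
p(0) = -480, so log|p(0)| = log(480) = 6.1738.
Apply Jensen: I(r) = log|p(0)| + Σ_k log(r/|z_k|), summed over zeros inside |z| < r.
  log(r/|z_k|) for z_k = -4: log(7/4) = 0.5596
  log(r/|z_k|) for z_k = -5: log(7/5) = 0.3365
  log(r/|z_k|) for z_k = 4: log(7/4) = 0.5596
  log(r/|z_k|) for z_k = -6: log(7/6) = 0.1542
Sum over inside zeros: 1.6099.
I(r) = log|p(0)| + (inside sum) = 6.1738 + 1.6099 = 7.7836.
Closed form (all zeros inside, monic): I(r) = n·log(r) = 4·log(7) = 7.7836. ✓

I(r) ≈ 7.7836.


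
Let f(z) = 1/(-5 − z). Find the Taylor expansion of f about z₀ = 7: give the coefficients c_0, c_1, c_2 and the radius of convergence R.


Let w = z − z₀, so z = z₀ + w.
Then -5 − z = -5 − (z₀ + w) = (-5 − z₀) − w = -12 − w.
f(z) = 1/(-12 − w) = (1/(-12)) · 1/(1 − w/(-12)) = Σ_{n≥0} w^n / (-12)^(n+1).
So c_n = 1/(-12)^(n+1):
  c_0 = 1/(-12)^1 = -1/12.
  c_1 = 1/(-12)^2 = 1/144.
  c_2 = 1/(-12)^3 = -1/1728.
The series is valid for |w/d| < 1, i.e. |z − z₀| < |d|.
Radius of convergence: R = |-5 − z₀| = |-12| = 12 (distance from z₀ to the singularity z = -5).

c_0 = -1/12, c_1 = 1/144, c_2 = -1/1728; R = 12.


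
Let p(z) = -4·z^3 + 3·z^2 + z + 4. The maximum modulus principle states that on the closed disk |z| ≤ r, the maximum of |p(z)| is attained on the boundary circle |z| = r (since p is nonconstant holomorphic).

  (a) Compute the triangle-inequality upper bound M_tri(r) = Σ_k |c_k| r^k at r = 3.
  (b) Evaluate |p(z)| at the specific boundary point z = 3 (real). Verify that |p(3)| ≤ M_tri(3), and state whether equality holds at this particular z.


Coefficients: c_0 = 4, c_1 = 1, c_2 = 3, c_3 = -4. Radius r = 3.
Part (a). Triangle bound: M_tri(r) = Σ_k |c_k| r^k
  = |4|·3^0 + |1|·3^1 + |3|·3^2 + |-4|·3^3
  = 4 + 3 + 27 + 108 = 142.
This bounds M(r) := max_{|z|=r} |p(z)| from above; equality holds iff all terms c_k z^k can be made to align in phase at a single z on |z|=r.
Part (b). At z = 3 (real, on the circle |z| = r):
  p(3) = (4)·3^0 + (1)·3^1 + (3)·3^2 + (-4)·3^3 = -74.
  |p(3)| = 74.
Check: |p(3)| = 74 ≤ 142 = M_tri(3). ✓ Equality does not hold at z = 3 (the coefficients have mixed signs, so the terms do not all align in phase there).

M_tri(3) = 142; |p(3)| = 74; equality at z=3: no.


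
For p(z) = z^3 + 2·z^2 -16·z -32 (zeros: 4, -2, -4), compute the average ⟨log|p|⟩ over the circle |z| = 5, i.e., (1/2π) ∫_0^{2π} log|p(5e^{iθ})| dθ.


Zeros: -4, -2, 4; r = 5.
Inside |z| < r: -4, -2, 4. Outside (|z| ≥ r): ∅.
p(0) = -32, so log|p(0)| = log(32) = 3.4657.
Apply Jensen: I(r) = log|p(0)| + Σ_k log(r/|z_k|), summed over zeros inside |z| < r.
  log(r/|z_k|) for z_k = 4: log(5/4) = 0.2231
  log(r/|z_k|) for z_k = -2: log(5/2) = 0.9163
  log(r/|z_k|) for z_k = -4: log(5/4) = 0.2231
Sum over inside zeros: 1.3626.
I(r) = log|p(0)| + (inside sum) = 3.4657 + 1.3626 = 4.8283.
Closed form (all zeros inside, monic): I(r) = n·log(r) = 3·log(5) = 4.8283. ✓

I(r) ≈ 4.8283.


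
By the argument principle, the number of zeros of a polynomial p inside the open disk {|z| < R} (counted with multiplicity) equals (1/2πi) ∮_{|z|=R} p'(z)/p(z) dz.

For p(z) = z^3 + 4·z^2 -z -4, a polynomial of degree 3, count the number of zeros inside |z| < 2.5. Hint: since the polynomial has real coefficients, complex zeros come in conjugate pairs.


The zeros of p are: -1, -4, 1.
Their magnitudes are: 1, 4, 1.
Zeros with |z| < R = 2.5: -1, 1.
Count = 2.
By the argument principle, (1/2πi) ∮_{|z|=R} p'(z)/p(z) dz equals exactly this count.

Number of zeros inside |z| < 2.5: 2.


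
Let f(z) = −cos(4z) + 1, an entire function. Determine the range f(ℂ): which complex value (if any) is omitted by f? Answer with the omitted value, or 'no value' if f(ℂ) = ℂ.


Little Picard bounds the complement of f(ℂ) to at most one point.
cos is entire and surjective onto ℂ: for every w ∈ ℂ, cos(ζ) = w has a solution ζ ∈ ℂ (e.g., via the complex inverse arccos). With ζ = 4z this gives z = ζ/(4). Then -1·cos(4z) takes every value in -1·ℂ = ℂ, and adding 1 is a bijection of ℂ. So f is surjective and omits no value. (Note: only on the real line is cos bounded by [−1, 1].)

Omitted value: no value.


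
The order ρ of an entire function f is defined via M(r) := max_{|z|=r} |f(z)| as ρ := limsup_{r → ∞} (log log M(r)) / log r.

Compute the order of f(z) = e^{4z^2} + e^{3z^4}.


Each summand is entire of order 2 and 4 respectively (as in the single-exponential case). The order of a sum is at most the max of the orders, so ρ ≤ 4. For the lower bound: on |z|=r choose arg z so that 3z^4 is real positive; then |e^{3z^4}| = e^{3r^4} while |e^{4z^2}| ≤ e^{4r^2} = o(e^{3r^4}). So |f| ≥ e^{3r^4}(1 − o(1)) and ρ ≥ 4. Hence ρ = max(2, 4) = 4.
Therefore ρ = 4.

Order ρ = 4.


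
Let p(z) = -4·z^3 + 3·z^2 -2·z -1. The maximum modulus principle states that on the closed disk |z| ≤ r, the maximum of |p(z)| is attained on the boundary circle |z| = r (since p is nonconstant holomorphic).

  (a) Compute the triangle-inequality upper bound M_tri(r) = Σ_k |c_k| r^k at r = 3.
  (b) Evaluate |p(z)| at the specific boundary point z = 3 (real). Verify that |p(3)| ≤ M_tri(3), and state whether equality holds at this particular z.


Coefficients: c_0 = -1, c_1 = -2, c_2 = 3, c_3 = -4. Radius r = 3.
Part (a). Triangle bound: M_tri(r) = Σ_k |c_k| r^k
  = |-1|·3^0 + |-2|·3^1 + |3|·3^2 + |-4|·3^3
  = 1 + 6 + 27 + 108 = 142.
This bounds M(r) := max_{|z|=r} |p(z)| from above; equality holds iff all terms c_k z^k can be made to align in phase at a single z on |z|=r.
Part (b). At z = 3 (real, on the circle |z| = r):
  p(3) = (-1)·3^0 + (-2)·3^1 + (3)·3^2 + (-4)·3^3 = -88.
  |p(3)| = 88.
Check: |p(3)| = 88 ≤ 142 = M_tri(3). ✓ Equality does not hold at z = 3 (the coefficients have mixed signs, so the terms do not all align in phase there).

M_tri(3) = 142; |p(3)| = 88; equality at z=3: no.


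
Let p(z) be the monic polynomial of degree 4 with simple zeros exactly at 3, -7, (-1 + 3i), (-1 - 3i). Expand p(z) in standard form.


The polynomial is p(z) = ∏_{α ∈ S} (z − α), where S = {3, -7, (-1 + 3i), (-1 - 3i)}.
Expanding the product yields: p(z) = z^4 + 6·z^3 -3·z^2 -2·z -210.
Note conjugate pairs combine to real quadratics: (z − (-1+3i))(z − (-1−3i)) = z² + 2z + 10.
The resulting polynomial has degree 4 and real coefficients as required.

p(z) = z^4 + 6·z^3 -3·z^2 -2·z -210.


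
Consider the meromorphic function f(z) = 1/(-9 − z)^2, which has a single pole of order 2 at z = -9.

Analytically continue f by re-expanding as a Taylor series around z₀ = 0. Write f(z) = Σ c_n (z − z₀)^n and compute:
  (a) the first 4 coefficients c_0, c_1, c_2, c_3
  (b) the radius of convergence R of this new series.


Let w = z − z₀, so z = z₀ + w.
Then -9 − z = -9 − (z₀ + w) = (-9 − z₀) − w = -9 − w.
f(z) = 1/(-9 − w)^2 = (1/(-9)^2) · (1 − w/(-9))^{−2}.
By the binomial series (1−u)^{−2} = Σ_{n≥0} C(n+1, 1) u^n for |u|<1, with u = w/(-9):
  c_n = C(n+1, 1) / (-9)^(n+2).
  c_0 = 1/(-9)^2 = 1/81.
  c_1 = 2/(-9)^3 = -2/729.
  c_2 = 3/(-9)^4 = 1/2187.
  c_3 = 4/(-9)^5 = -4/59049.
The series is valid for |w/d| < 1, i.e. |z − z₀| < |d|.
Radius of convergence: R = |-9 − z₀| = |-9| = 9 (distance from z₀ to the singularity z = -9).

c_0 = 1/81, c_1 = -2/729, c_2 = 1/2187, c_3 = -4/59049; R = 9.


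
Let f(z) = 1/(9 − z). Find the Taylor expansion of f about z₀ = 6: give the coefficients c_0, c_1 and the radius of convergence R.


Let w = z − z₀, so z = z₀ + w.
Then 9 − z = 9 − (z₀ + w) = (9 − z₀) − w = 3 − w.
f(z) = 1/(3 − w) = (1/(3)) · 1/(1 − w/(3)) = Σ_{n≥0} w^n / (3)^(n+1).
So c_n = 1/(3)^(n+1):
  c_0 = 1/(3)^1 = 1/3.
  c_1 = 1/(3)^2 = 1/9.
The series is valid for |w/d| < 1, i.e. |z − z₀| < |d|.
Radius of convergence: R = |9 − z₀| = |3| = 3 (distance from z₀ to the singularity z = 9).

c_0 = 1/3, c_1 = 1/9; R = 3.


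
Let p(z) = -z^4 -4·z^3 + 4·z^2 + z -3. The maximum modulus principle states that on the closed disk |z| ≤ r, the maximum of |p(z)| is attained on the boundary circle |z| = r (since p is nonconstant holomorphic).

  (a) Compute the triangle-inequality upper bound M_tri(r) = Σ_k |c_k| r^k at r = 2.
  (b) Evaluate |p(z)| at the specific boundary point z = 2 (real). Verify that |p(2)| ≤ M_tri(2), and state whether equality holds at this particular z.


Coefficients: c_0 = -3, c_1 = 1, c_2 = 4, c_3 = -4, c_4 = -1. Radius r = 2.
Part (a). Triangle bound: M_tri(r) = Σ_k |c_k| r^k
  = |-3|·2^0 + |1|·2^1 + |4|·2^2 + |-4|·2^3 + |-1|·2^4
  = 3 + 2 + 16 + 32 + 16 = 69.
This bounds M(r) := max_{|z|=r} |p(z)| from above; equality holds iff all terms c_k z^k can be made to align in phase at a single z on |z|=r.
Part (b). At z = 2 (real, on the circle |z| = r):
  p(2) = (-3)·2^0 + (1)·2^1 + (4)·2^2 + (-4)·2^3 + (-1)·2^4 = -33.
  |p(2)| = 33.
Check: |p(2)| = 33 ≤ 69 = M_tri(2). ✓ Equality does not hold at z = 2 (the coefficients have mixed signs, so the terms do not all align in phase there).

M_tri(2) = 69; |p(2)| = 33; equality at z=2: no.


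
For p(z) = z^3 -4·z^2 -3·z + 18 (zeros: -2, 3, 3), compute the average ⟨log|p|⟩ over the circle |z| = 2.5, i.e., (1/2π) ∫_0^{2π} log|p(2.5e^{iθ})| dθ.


Zeros: -2, 3, 3; r = 2.5.
Inside |z| < r: -2. Outside (|z| ≥ r): 3, 3.
p(0) = 18, so log|p(0)| = log(18) = 2.8904.
Apply Jensen: I(r) = log|p(0)| + Σ_k log(r/|z_k|), summed over zeros inside |z| < r.
  log(r/|z_k|) for z_k = -2: log(2.5/2) = 0.2231
  Outside zeros (3, 3) contribute nothing to the Jensen sum.
Sum over inside zeros: 0.2231.
I(r) = log|p(0)| + (inside sum) = 2.8904 + 0.2231 = 3.1135.
Note: since some zeros are outside |z| ≤ r, the simplified n·log(r) form does NOT apply — only the inside zeros contribute.

I(r) ≈ 3.1135.


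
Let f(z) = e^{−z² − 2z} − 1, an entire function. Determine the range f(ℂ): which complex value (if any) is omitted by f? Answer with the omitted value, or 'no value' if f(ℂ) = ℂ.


Little Picard bounds the complement of f(ℂ) to at most one point.
The exponent g(z) = −z² − 2z is a nonconstant polynomial, hence surjective onto ℂ. So e^{g(z)} takes every value in {e^w : w ∈ ℂ} = ℂ ∖ {0}. Adding -1 shifts the range to ℂ ∖ {-1}. f omits exactly -1.

Omitted value: -1.


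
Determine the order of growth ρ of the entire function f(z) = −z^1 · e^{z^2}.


M(r) = max_{|z|=r} |-1|·|z|^1·|e^{z^2}| = 1·r^1 · e^{1r^2} (the factors attain their maxima compatibly on |z|=r). Then log M(r) = log 1 + 1·log r + 1r^2, dominated by the last term, so log log M(r) ~ 2·log r. The polynomial factor -1z^1 contributes only a log r term and does not affect the order. ρ = 2.
Therefore ρ = 2.

Order ρ = 2.


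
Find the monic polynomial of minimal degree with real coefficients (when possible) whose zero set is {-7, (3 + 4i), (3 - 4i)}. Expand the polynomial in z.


The polynomial is p(z) = ∏_{α ∈ S} (z − α), where S = {-7, (3 + 4i), (3 - 4i)}.
Expanding the product yields: p(z) = z^3 + z^2 -17·z + 175.
Note conjugate pairs combine to real quadratics: (z − (3+4i))(z − (3−4i)) = z² − 6z + 25.
The resulting polynomial has degree 3 and real coefficients as required.

p(z) = z^3 + z^2 -17·z + 175.


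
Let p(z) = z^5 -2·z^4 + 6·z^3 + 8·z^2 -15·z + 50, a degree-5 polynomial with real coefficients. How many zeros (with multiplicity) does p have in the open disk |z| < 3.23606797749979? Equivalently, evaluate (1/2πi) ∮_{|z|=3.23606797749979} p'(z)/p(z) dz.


The zeros of p are: (1 + 2i), (1 - 2i), -2, (1 + 2i), (1 - 2i).
Their magnitudes are: 2.236, 2.236, 2, 2.236, 2.236.
Zeros with |z| < R = 3.23606797749979: (1 + 2i), (1 - 2i), -2, (1 + 2i), (1 - 2i).
Count = 5.
By the argument principle, (1/2πi) ∮_{|z|=R} p'(z)/p(z) dz equals exactly this count.

Number of zeros inside |z| < 3.23606797749979: 5.


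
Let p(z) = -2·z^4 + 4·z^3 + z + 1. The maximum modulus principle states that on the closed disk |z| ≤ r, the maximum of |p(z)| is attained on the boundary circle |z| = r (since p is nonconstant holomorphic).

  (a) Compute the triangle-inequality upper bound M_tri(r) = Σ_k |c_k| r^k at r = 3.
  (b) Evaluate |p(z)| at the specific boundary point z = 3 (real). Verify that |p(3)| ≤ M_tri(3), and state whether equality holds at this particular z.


Coefficients: c_0 = 1, c_1 = 1, c_2 = 0, c_3 = 4, c_4 = -2. Radius r = 3.
Part (a). Triangle bound: M_tri(r) = Σ_k |c_k| r^k
  = |1|·3^0 + |1|·3^1 + |0|·3^2 + |4|·3^3 + |-2|·3^4
  = 1 + 3 + 0 + 108 + 162 = 274.
This bounds M(r) := max_{|z|=r} |p(z)| from above; equality holds iff all terms c_k z^k can be made to align in phase at a single z on |z|=r.
Part (b). At z = 3 (real, on the circle |z| = r):
  p(3) = (1)·3^0 + (1)·3^1 + (0)·3^2 + (4)·3^3 + (-2)·3^4 = -50.
  |p(3)| = 50.
Check: |p(3)| = 50 ≤ 274 = M_tri(3). ✓ Equality does not hold at z = 3 (the coefficients have mixed signs, so the terms do not all align in phase there).

M_tri(3) = 274; |p(3)| = 50; equality at z=3: no.


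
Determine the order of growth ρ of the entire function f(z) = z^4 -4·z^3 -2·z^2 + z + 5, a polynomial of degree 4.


|f(z)| ≤ Σ|c_k|·r^k = O(r^4) as r → ∞. Polynomial growth is O(e^{r^ε}) for every ε > 0 (since r^4/e^{r^ε} → 0), so ρ ≤ ε for all ε > 0, i.e. ρ = 0. Every nonconstant polynomial has order 0.
Therefore ρ = 0.

Order ρ = 0.


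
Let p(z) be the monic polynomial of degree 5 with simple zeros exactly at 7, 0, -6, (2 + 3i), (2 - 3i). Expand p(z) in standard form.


The polynomial is p(z) = ∏_{α ∈ S} (z − α), where S = {7, 0, -6, (2 + 3i), (2 - 3i)}.
Expanding the product yields: p(z) = z^5 -5·z^4 -25·z^3 + 155·z^2 -546·z.
Note conjugate pairs combine to real quadratics: (z − (2+3i))(z − (2−3i)) = z² − 4z + 13.
The resulting polynomial has degree 5 and real coefficients as required.

p(z) = z^5 -5·z^4 -25·z^3 + 155·z^2 -546·z.


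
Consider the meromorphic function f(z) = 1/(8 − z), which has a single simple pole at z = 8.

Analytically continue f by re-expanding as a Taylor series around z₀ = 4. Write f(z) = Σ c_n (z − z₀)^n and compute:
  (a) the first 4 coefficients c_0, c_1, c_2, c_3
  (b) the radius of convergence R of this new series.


Let w = z − z₀, so z = z₀ + w.
Then 8 − z = 8 − (z₀ + w) = (8 − z₀) − w = 4 − w.
f(z) = 1/(4 − w) = (1/(4)) · 1/(1 − w/(4)) = Σ_{n≥0} w^n / (4)^(n+1).
So c_n = 1/(4)^(n+1):
  c_0 = 1/(4)^1 = 1/4.
  c_1 = 1/(4)^2 = 1/16.
  c_2 = 1/(4)^3 = 1/64.
  c_3 = 1/(4)^4 = 1/256.
The series is valid for |w/d| < 1, i.e. |z − z₀| < |d|.
Radius of convergence: R = |8 − z₀| = |4| = 4 (distance from z₀ to the singularity z = 8).

c_0 = 1/4, c_1 = 1/16, c_2 = 1/64, c_3 = 1/256; R = 4.


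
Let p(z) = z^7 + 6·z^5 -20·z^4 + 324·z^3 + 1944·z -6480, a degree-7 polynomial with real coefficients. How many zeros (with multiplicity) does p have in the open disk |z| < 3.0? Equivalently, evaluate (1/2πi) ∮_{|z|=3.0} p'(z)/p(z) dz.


The zeros of p are: 2, (-1 + 3i), (-1 - 3i), (3 + 3i), (3 - 3i), (-3 + 3i), (-3 - 3i).
Their magnitudes are: 2, 3.162, 3.162, 4.243, 4.243, 4.243, 4.243.
Zeros with |z| < R = 3.0: 2.
Count = 1.
By the argument principle, (1/2πi) ∮_{|z|=R} p'(z)/p(z) dz equals exactly this count.

Number of zeros inside |z| < 3.0: 1.


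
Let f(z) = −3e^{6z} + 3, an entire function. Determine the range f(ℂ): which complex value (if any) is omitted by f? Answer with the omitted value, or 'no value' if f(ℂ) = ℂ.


Little Picard bounds the complement of f(ℂ) to at most one point.
e^{6z} is never zero on ℂ, so -3·e^{6z} takes every value in ℂ ∖ {0}. Adding 3 shifts the range to ℂ ∖ {3}. Thus f omits exactly the value 3.

Omitted value: 3.


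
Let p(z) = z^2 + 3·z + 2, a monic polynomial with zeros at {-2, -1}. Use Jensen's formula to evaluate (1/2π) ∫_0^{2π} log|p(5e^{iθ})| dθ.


Zeros: -2, -1; r = 5.
Inside |z| < r: -2, -1. Outside (|z| ≥ r): ∅.
p(0) = 2, so log|p(0)| = log(2) = 0.6931.
Apply Jensen: I(r) = log|p(0)| + Σ_k log(r/|z_k|), summed over zeros inside |z| < r.
  log(r/|z_k|) for z_k = -2: log(5/2) = 0.9163
  log(r/|z_k|) for z_k = -1: log(5/1) = 1.6094
Sum over inside zeros: 2.5257.
I(r) = log|p(0)| + (inside sum) = 0.6931 + 2.5257 = 3.2189.
Closed form (all zeros inside, monic): I(r) = n·log(r) = 2·log(5) = 3.2189. ✓

I(r) ≈ 3.2189.


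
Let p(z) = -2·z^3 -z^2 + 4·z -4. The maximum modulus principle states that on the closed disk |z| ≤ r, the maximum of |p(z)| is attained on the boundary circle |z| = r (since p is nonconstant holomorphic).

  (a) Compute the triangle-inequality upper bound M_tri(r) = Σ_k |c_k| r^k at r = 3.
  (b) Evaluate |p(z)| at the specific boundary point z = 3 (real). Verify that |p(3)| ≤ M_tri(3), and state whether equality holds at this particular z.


Coefficients: c_0 = -4, c_1 = 4, c_2 = -1, c_3 = -2. Radius r = 3.
Part (a). Triangle bound: M_tri(r) = Σ_k |c_k| r^k
  = |-4|·3^0 + |4|·3^1 + |-1|·3^2 + |-2|·3^3
  = 4 + 12 + 9 + 54 = 79.
This bounds M(r) := max_{|z|=r} |p(z)| from above; equality holds iff all terms c_k z^k can be made to align in phase at a single z on |z|=r.
Part (b). At z = 3 (real, on the circle |z| = r):
  p(3) = (-4)·3^0 + (4)·3^1 + (-1)·3^2 + (-2)·3^3 = -55.
  |p(3)| = 55.
Check: |p(3)| = 55 ≤ 79 = M_tri(3). ✓ Equality does not hold at z = 3 (the coefficients have mixed signs, so the terms do not all align in phase there).

M_tri(3) = 79; |p(3)| = 55; equality at z=3: no.


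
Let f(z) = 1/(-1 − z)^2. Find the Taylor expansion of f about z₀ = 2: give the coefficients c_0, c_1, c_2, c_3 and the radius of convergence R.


Let w = z − z₀, so z = z₀ + w.
Then -1 − z = -1 − (z₀ + w) = (-1 − z₀) − w = -3 − w.
f(z) = 1/(-3 − w)^2 = (1/(-3)^2) · (1 − w/(-3))^{−2}.
By the binomial series (1−u)^{−2} = Σ_{n≥0} C(n+1, 1) u^n for |u|<1, with u = w/(-3):
  c_n = C(n+1, 1) / (-3)^(n+2).
  c_0 = 1/(-3)^2 = 1/9.
  c_1 = 2/(-3)^3 = -2/27.
  c_2 = 3/(-3)^4 = 1/27.
  c_3 = 4/(-3)^5 = -4/243.
The series is valid for |w/d| < 1, i.e. |z − z₀| < |d|.
Radius of convergence: R = |-1 − z₀| = |-3| = 3 (distance from z₀ to the singularity z = -1).

c_0 = 1/9, c_1 = -2/27, c_2 = 1/27, c_3 = -4/243; R = 3.


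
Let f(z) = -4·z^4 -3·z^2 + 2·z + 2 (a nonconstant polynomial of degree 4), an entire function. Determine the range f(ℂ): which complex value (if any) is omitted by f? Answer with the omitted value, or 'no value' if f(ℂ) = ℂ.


Little Picard bounds the complement of f(ℂ) to at most one point.
For every w ∈ ℂ, the equation p(z) − w = 0 is a nonconstant polynomial in z and hence has at least one root by the fundamental theorem of algebra. So p is surjective onto ℂ, omitting no value.

Omitted value: no value.


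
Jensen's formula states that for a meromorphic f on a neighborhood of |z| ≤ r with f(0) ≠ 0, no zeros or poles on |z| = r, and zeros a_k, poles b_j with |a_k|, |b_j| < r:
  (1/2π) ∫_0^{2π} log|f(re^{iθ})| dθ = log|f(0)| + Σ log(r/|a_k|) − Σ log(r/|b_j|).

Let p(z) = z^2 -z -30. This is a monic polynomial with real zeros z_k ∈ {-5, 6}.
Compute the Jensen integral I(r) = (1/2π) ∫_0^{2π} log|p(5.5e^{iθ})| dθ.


Zeros: -5, 6; r = 5.5.
Inside |z| < r: -5. Outside (|z| ≥ r): 6.
p(0) = -30, so log|p(0)| = log(30) = 3.4012.
Apply Jensen: I(r) = log|p(0)| + Σ_k log(r/|z_k|), summed over zeros inside |z| < r.
  log(r/|z_k|) for z_k = -5: log(5.5/5) = 0.0953
  Outside zeros (6) contribute nothing to the Jensen sum.
Sum over inside zeros: 0.0953.
I(r) = log|p(0)| + (inside sum) = 3.4012 + 0.0953 = 3.4965.
Note: since some zeros are outside |z| ≤ r, the simplified n·log(r) form does NOT apply — only the inside zeros contribute.

I(r) ≈ 3.4965.


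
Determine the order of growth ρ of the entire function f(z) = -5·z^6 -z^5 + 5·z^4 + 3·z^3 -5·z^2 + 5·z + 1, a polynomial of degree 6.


|f(z)| ≤ Σ|c_k|·r^k = O(r^6) as r → ∞. Polynomial growth is O(e^{r^ε}) for every ε > 0 (since r^6/e^{r^ε} → 0), so ρ ≤ ε for all ε > 0, i.e. ρ = 0. Every nonconstant polynomial has order 0.
Therefore ρ = 0.

Order ρ = 0.


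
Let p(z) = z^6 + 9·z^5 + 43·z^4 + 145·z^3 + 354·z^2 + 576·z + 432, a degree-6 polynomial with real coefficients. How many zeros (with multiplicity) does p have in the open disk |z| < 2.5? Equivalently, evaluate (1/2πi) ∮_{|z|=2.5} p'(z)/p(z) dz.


The zeros of p are: -2, (0 + 3i), (0 - 3i), (-2 + 2i), (-2 - 2i), -3.
Their magnitudes are: 2, 3, 3, 2.828, 2.828, 3.
Zeros with |z| < R = 2.5: -2.
Count = 1.
By the argument principle, (1/2πi) ∮_{|z|=R} p'(z)/p(z) dz equals exactly this count.

Number of zeros inside |z| < 2.5: 1.


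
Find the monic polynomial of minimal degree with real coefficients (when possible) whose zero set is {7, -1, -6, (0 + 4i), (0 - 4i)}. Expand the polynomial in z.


The polynomial is p(z) = ∏_{α ∈ S} (z − α), where S = {7, -1, -6, (0 + 4i), (0 - 4i)}.
Expanding the product yields: p(z) = z^5 -27·z^3 -42·z^2 -688·z -672.
Note conjugate pairs combine to real quadratics: (z − (0+4i))(z − (0−4i)) = z² + 16.
The resulting polynomial has degree 5 and real coefficients as required.

p(z) = z^5 -27·z^3 -42·z^2 -688·z -672.


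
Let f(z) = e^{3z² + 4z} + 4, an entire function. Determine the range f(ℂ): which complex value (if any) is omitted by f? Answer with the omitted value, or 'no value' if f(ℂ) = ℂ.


Little Picard bounds the complement of f(ℂ) to at most one point.
The exponent g(z) = 3z² + 4z is a nonconstant polynomial, hence surjective onto ℂ. So e^{g(z)} takes every value in {e^w : w ∈ ℂ} = ℂ ∖ {0}. Adding 4 shifts the range to ℂ ∖ {4}. f omits exactly 4.

Omitted value: 4.


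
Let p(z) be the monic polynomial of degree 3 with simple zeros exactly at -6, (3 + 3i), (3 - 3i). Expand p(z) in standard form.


The polynomial is p(z) = ∏_{α ∈ S} (z − α), where S = {-6, (3 + 3i), (3 - 3i)}.
Expanding the product yields: p(z) = z^3 -18·z + 108.
Note conjugate pairs combine to real quadratics: (z − (3+3i))(z − (3−3i)) = z² − 6z + 18.
The resulting polynomial has degree 3 and real coefficients as required.

p(z) = z^3 -18·z + 108.


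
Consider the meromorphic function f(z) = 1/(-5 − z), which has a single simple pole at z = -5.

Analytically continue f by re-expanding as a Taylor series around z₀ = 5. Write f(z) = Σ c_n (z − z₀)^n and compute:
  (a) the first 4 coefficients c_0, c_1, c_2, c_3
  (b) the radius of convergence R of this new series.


Let w = z − z₀, so z = z₀ + w.
Then -5 − z = -5 − (z₀ + w) = (-5 − z₀) − w = -10 − w.
f(z) = 1/(-10 − w) = (1/(-10)) · 1/(1 − w/(-10)) = Σ_{n≥0} w^n / (-10)^(n+1).
So c_n = 1/(-10)^(n+1):
  c_0 = 1/(-10)^1 = -1/10.
  c_1 = 1/(-10)^2 = 1/100.
  c_2 = 1/(-10)^3 = -1/1000.
  c_3 = 1/(-10)^4 = 1/10000.
The series is valid for |w/d| < 1, i.e. |z − z₀| < |d|.
Radius of convergence: R = |-5 − z₀| = |-10| = 10 (distance from z₀ to the singularity z = -5).

c_0 = -1/10, c_1 = 1/100, c_2 = -1/1000, c_3 = 1/10000; R = 10.


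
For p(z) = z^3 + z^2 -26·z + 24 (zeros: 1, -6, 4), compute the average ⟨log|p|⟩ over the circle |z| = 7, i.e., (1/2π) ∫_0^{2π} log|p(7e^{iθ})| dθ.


Zeros: -6, 1, 4; r = 7.
Inside |z| < r: -6, 1, 4. Outside (|z| ≥ r): ∅.
p(0) = 24, so log|p(0)| = log(24) = 3.1781.
Apply Jensen: I(r) = log|p(0)| + Σ_k log(r/|z_k|), summed over zeros inside |z| < r.
  log(r/|z_k|) for z_k = 1: log(7/1) = 1.9459
  log(r/|z_k|) for z_k = -6: log(7/6) = 0.1542
  log(r/|z_k|) for z_k = 4: log(7/4) = 0.5596
Sum over inside zeros: 2.6597.
I(r) = log|p(0)| + (inside sum) = 3.1781 + 2.6597 = 5.8377.
Closed form (all zeros inside, monic): I(r) = n·log(r) = 3·log(7) = 5.8377. ✓

I(r) ≈ 5.8377.


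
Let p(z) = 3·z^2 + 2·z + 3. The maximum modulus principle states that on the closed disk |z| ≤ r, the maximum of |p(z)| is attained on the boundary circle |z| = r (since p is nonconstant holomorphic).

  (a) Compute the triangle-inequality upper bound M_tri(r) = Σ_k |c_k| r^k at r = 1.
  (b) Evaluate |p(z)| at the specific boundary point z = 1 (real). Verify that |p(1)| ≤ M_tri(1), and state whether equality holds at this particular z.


Coefficients: c_0 = 3, c_1 = 2, c_2 = 3. Radius r = 1.
Part (a). Triangle bound: M_tri(r) = Σ_k |c_k| r^k
  = |3|·1^0 + |2|·1^1 + |3|·1^2
  = 3 + 2 + 3 = 8.
This bounds M(r) := max_{|z|=r} |p(z)| from above; equality holds iff all terms c_k z^k can be made to align in phase at a single z on |z|=r.
Part (b). At z = 1 (real, on the circle |z| = r):
  p(1) = (3)·1^0 + (2)·1^1 + (3)·1^2 = 8.
  |p(1)| = 8.
Since all nonzero coefficients share the same sign, |p(1)| = 8 = M_tri(1); the triangle bound is attained at z = 1, so in fact M(r) = 8.

M_tri(1) = 8; |p(1)| = 8; equality at z=1: yes.


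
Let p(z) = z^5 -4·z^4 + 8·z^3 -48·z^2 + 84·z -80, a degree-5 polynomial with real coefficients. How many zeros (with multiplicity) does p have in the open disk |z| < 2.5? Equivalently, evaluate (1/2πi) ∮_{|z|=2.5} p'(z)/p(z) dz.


The zeros of p are: (-1 + 3i), (-1 - 3i), 4, (1 + 1i), (1 - 1i).
Their magnitudes are: 3.162, 3.162, 4, 1.414, 1.414.
Zeros with |z| < R = 2.5: (1 + 1i), (1 - 1i).
Count = 2.
By the argument principle, (1/2πi) ∮_{|z|=R} p'(z)/p(z) dz equals exactly this count.

Number of zeros inside |z| < 2.5: 2.


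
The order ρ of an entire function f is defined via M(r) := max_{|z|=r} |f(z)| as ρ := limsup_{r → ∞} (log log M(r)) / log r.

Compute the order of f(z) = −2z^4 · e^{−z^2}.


M(r) = max_{|z|=r} |-2|·|z|^4·|e^{−z^2}| = 2·r^4 · e^{1r^2} (the factors attain their maxima compatibly on |z|=r). Then log M(r) = log 2 + 4·log r + 1r^2, dominated by the last term, so log log M(r) ~ 2·log r. The polynomial factor -2z^4 contributes only a log r term and does not affect the order. ρ = 2.
Therefore ρ = 2.

Order ρ = 2.


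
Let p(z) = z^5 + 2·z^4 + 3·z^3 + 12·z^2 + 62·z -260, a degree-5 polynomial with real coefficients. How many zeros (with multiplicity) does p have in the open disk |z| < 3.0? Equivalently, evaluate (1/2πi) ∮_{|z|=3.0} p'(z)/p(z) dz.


The zeros of p are: (-3 + 2i), (-3 - 2i), 2, (1 + 3i), (1 - 3i).
Their magnitudes are: 3.606, 3.606, 2, 3.162, 3.162.
Zeros with |z| < R = 3.0: 2.
Count = 1.
By the argument principle, (1/2πi) ∮_{|z|=R} p'(z)/p(z) dz equals exactly this count.

Number of zeros inside |z| < 3.0: 1.


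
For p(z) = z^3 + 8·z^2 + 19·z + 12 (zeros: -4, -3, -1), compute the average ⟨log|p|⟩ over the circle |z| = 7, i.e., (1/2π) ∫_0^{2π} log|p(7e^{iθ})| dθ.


Zeros: -4, -3, -1; r = 7.
Inside |z| < r: -4, -3, -1. Outside (|z| ≥ r): ∅.
p(0) = 12, so log|p(0)| = log(12) = 2.4849.
Apply Jensen: I(r) = log|p(0)| + Σ_k log(r/|z_k|), summed over zeros inside |z| < r.
  log(r/|z_k|) for z_k = -4: log(7/4) = 0.5596
  log(r/|z_k|) for z_k = -3: log(7/3) = 0.8473
  log(r/|z_k|) for z_k = -1: log(7/1) = 1.9459
Sum over inside zeros: 3.3528.
I(r) = log|p(0)| + (inside sum) = 2.4849 + 3.3528 = 5.8377.
Closed form (all zeros inside, monic): I(r) = n·log(r) = 3·log(7) = 5.8377. ✓

I(r) ≈ 5.8377.


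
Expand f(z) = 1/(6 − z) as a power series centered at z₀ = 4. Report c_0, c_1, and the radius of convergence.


Let w = z − z₀, so z = z₀ + w.
Then 6 − z = 6 − (z₀ + w) = (6 − z₀) − w = 2 − w.
f(z) = 1/(2 − w) = (1/(2)) · 1/(1 − w/(2)) = Σ_{n≥0} w^n / (2)^(n+1).
So c_n = 1/(2)^(n+1):
  c_0 = 1/(2)^1 = 1/2.
  c_1 = 1/(2)^2 = 1/4.
The series is valid for |w/d| < 1, i.e. |z − z₀| < |d|.
Radius of convergence: R = |6 − z₀| = |2| = 2 (distance from z₀ to the singularity z = 6).

c_0 = 1/2, c_1 = 1/4; R = 2.


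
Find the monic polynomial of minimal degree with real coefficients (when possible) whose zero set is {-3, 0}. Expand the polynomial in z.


The polynomial is p(z) = ∏_{α ∈ S} (z − α), where S = {-3, 0}.
Expanding the product yields: p(z) = z^2 + 3·z.
The resulting polynomial has degree 2 and real coefficients as required.

p(z) = z^2 + 3·z.


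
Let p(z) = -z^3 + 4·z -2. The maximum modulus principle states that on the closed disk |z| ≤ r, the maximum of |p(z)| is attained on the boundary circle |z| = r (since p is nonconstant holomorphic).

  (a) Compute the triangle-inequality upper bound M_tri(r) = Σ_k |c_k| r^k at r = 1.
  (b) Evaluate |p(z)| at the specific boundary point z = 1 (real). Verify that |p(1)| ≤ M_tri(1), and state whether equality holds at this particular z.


Coefficients: c_0 = -2, c_1 = 4, c_2 = 0, c_3 = -1. Radius r = 1.
Part (a). Triangle bound: M_tri(r) = Σ_k |c_k| r^k
  = |-2|·1^0 + |4|·1^1 + |0|·1^2 + |-1|·1^3
  = 2 + 4 + 0 + 1 = 7.
This bounds M(r) := max_{|z|=r} |p(z)| from above; equality holds iff all terms c_k z^k can be made to align in phase at a single z on |z|=r.
Part (b). At z = 1 (real, on the circle |z| = r):
  p(1) = (-2)·1^0 + (4)·1^1 + (0)·1^2 + (-1)·1^3 = 1.
  |p(1)| = 1.
Check: |p(1)| = 1 ≤ 7 = M_tri(1). ✓ Equality does not hold at z = 1 (the coefficients have mixed signs, so the terms do not all align in phase there).

M_tri(1) = 7; |p(1)| = 1; equality at z=1: no.


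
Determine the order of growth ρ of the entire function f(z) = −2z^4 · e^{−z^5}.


M(r) = max_{|z|=r} |-2|·|z|^4·|e^{−z^5}| = 2·r^4 · e^{1r^5} (the factors attain their maxima compatibly on |z|=r). Then log M(r) = log 2 + 4·log r + 1r^5, dominated by the last term, so log log M(r) ~ 5·log r. The polynomial factor -2z^4 contributes only a log r term and does not affect the order. ρ = 5.
Therefore ρ = 5.

Order ρ = 5.


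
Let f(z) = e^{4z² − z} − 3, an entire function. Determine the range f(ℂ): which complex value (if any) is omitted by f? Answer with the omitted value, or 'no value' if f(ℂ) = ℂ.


Little Picard bounds the complement of f(ℂ) to at most one point.
The exponent g(z) = 4z² − z is a nonconstant polynomial, hence surjective onto ℂ. So e^{g(z)} takes every value in {e^w : w ∈ ℂ} = ℂ ∖ {0}. Adding -3 shifts the range to ℂ ∖ {-3}. f omits exactly -3.

Omitted value: -3.


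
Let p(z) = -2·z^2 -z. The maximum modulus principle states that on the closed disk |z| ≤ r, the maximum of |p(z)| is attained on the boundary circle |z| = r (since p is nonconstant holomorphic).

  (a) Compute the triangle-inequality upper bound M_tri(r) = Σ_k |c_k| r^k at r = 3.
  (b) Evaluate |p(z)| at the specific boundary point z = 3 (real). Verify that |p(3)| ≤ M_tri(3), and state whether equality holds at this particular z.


Coefficients: c_0 = 0, c_1 = -1, c_2 = -2. Radius r = 3.
Part (a). Triangle bound: M_tri(r) = Σ_k |c_k| r^k
  = |0|·3^0 + |-1|·3^1 + |-2|·3^2
  = 0 + 3 + 18 = 21.
This bounds M(r) := max_{|z|=r} |p(z)| from above; equality holds iff all terms c_k z^k can be made to align in phase at a single z on |z|=r.
Part (b). At z = 3 (real, on the circle |z| = r):
  p(3) = (0)·3^0 + (-1)·3^1 + (-2)·3^2 = -21.
  |p(3)| = 21.
Since all nonzero coefficients share the same sign, |p(3)| = 21 = M_tri(3); the triangle bound is attained at z = 3, so in fact M(r) = 21.

M_tri(3) = 21; |p(3)| = 21; equality at z=3: yes.


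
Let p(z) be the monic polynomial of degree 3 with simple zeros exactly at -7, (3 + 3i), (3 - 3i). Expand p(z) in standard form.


The polynomial is p(z) = ∏_{α ∈ S} (z − α), where S = {-7, (3 + 3i), (3 - 3i)}.
Expanding the product yields: p(z) = z^3 + z^2 -24·z + 126.
Note conjugate pairs combine to real quadratics: (z − (3+3i))(z − (3−3i)) = z² − 6z + 18.
The resulting polynomial has degree 3 and real coefficients as required.

p(z) = z^3 + z^2 -24·z + 126.


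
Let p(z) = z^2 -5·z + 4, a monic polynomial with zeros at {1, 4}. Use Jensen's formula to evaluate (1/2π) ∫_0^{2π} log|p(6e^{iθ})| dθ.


Zeros: 1, 4; r = 6.
Inside |z| < r: 1, 4. Outside (|z| ≥ r): ∅.
p(0) = 4, so log|p(0)| = log(4) = 1.3863.
Apply Jensen: I(r) = log|p(0)| + Σ_k log(r/|z_k|), summed over zeros inside |z| < r.
  log(r/|z_k|) for z_k = 1: log(6/1) = 1.7918
  log(r/|z_k|) for z_k = 4: log(6/4) = 0.4055
Sum over inside zeros: 2.1972.
I(r) = log|p(0)| + (inside sum) = 1.3863 + 2.1972 = 3.5835.
Closed form (all zeros inside, monic): I(r) = n·log(r) = 2·log(6) = 3.5835. ✓

I(r) ≈ 3.5835.


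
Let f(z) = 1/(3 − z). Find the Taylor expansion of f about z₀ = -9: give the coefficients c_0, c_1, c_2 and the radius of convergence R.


Let w = z − z₀, so z = z₀ + w.
Then 3 − z = 3 − (z₀ + w) = (3 − z₀) − w = 12 − w.
f(z) = 1/(12 − w) = (1/(12)) · 1/(1 − w/(12)) = Σ_{n≥0} w^n / (12)^(n+1).
So c_n = 1/(12)^(n+1):
  c_0 = 1/(12)^1 = 1/12.
  c_1 = 1/(12)^2 = 1/144.
  c_2 = 1/(12)^3 = 1/1728.
The series is valid for |w/d| < 1, i.e. |z − z₀| < |d|.
Radius of convergence: R = |3 − z₀| = |12| = 12 (distance from z₀ to the singularity z = 3).

c_0 = 1/12, c_1 = 1/144, c_2 = 1/1728; R = 12.


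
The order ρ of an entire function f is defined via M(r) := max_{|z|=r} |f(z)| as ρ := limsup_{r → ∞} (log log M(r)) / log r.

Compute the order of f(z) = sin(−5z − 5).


sin(w) is a linear combination of e^{iw} and e^{−iw} (or e^w, e^{−w} in the hyperbolic case), so |sin(w)| ≤ e^{|w|}. With w = −5z − 5, |w| ≤ 5|z| + 5 = 5r + 5 on |z| = r, giving M(r) ≤ e^{5r + 5}, so ρ ≤ 1. On a suitable ray (z = it for sin/cos; z = t for sinh/cosh, t real → ∞), |sin(−5z − 5)| grows like e^{5|t|}/2, so ρ ≥ 1. Hence ρ = 1.
Therefore ρ = 1.

Order ρ = 1.


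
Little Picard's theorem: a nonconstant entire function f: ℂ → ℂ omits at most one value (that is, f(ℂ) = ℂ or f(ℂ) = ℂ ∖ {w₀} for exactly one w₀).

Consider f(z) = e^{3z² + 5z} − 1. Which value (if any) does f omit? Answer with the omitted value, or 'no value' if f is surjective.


Little Picard bounds the complement of f(ℂ) to at most one point.
The exponent g(z) = 3z² + 5z is a nonconstant polynomial, hence surjective onto ℂ. So e^{g(z)} takes every value in {e^w : w ∈ ℂ} = ℂ ∖ {0}. Adding -1 shifts the range to ℂ ∖ {-1}. f omits exactly -1.

Omitted value: -1.


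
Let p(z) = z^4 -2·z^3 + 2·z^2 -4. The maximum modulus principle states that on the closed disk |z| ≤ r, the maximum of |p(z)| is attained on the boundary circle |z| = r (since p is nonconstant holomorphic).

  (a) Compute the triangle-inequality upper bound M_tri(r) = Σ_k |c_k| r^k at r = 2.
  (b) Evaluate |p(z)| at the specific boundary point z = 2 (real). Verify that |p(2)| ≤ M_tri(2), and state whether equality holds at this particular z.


Coefficients: c_0 = -4, c_1 = 0, c_2 = 2, c_3 = -2, c_4 = 1. Radius r = 2.
Part (a). Triangle bound: M_tri(r) = Σ_k |c_k| r^k
  = |-4|·2^0 + |0|·2^1 + |2|·2^2 + |-2|·2^3 + |1|·2^4
  = 4 + 0 + 8 + 16 + 16 = 44.
This bounds M(r) := max_{|z|=r} |p(z)| from above; equality holds iff all terms c_k z^k can be made to align in phase at a single z on |z|=r.
Part (b). At z = 2 (real, on the circle |z| = r):
  p(2) = (-4)·2^0 + (0)·2^1 + (2)·2^2 + (-2)·2^3 + (1)·2^4 = 4.
  |p(2)| = 4.
Check: |p(2)| = 4 ≤ 44 = M_tri(2). ✓ Equality does not hold at z = 2 (the coefficients have mixed signs, so the terms do not all align in phase there).

M_tri(2) = 44; |p(2)| = 4; equality at z=2: no.


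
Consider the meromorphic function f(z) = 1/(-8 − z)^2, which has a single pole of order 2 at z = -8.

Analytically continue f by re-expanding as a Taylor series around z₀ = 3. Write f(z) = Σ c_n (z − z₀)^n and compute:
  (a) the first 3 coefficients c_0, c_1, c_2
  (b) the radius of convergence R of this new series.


Let w = z − z₀, so z = z₀ + w.
Then -8 − z = -8 − (z₀ + w) = (-8 − z₀) − w = -11 − w.
f(z) = 1/(-11 − w)^2 = (1/(-11)^2) · (1 − w/(-11))^{−2}.
By the binomial series (1−u)^{−2} = Σ_{n≥0} C(n+1, 1) u^n for |u|<1, with u = w/(-11):
  c_n = C(n+1, 1) / (-11)^(n+2).
  c_0 = 1/(-11)^2 = 1/121.
  c_1 = 2/(-11)^3 = -2/1331.
  c_2 = 3/(-11)^4 = 3/14641.
The series is valid for |w/d| < 1, i.e. |z − z₀| < |d|.
Radius of convergence: R = |-8 − z₀| = |-11| = 11 (distance from z₀ to the singularity z = -8).

c_0 = 1/121, c_1 = -2/1331, c_2 = 3/14641; R = 11.


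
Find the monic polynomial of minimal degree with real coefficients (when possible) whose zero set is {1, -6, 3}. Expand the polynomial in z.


The polynomial is p(z) = ∏_{α ∈ S} (z − α), where S = {1, -6, 3}.
Expanding the product yields: p(z) = z^3 + 2·z^2 -21·z + 18.
The resulting polynomial has degree 3 and real coefficients as required.

p(z) = z^3 + 2·z^2 -21·z + 18.


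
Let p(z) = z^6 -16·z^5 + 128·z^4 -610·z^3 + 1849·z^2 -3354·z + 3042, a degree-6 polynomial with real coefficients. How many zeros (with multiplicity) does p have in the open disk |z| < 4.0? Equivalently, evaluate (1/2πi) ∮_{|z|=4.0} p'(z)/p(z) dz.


The zeros of p are: (3 + 2i), (3 - 2i), (2 + 3i), (2 - 3i), (3 + 3i), (3 - 3i).
Their magnitudes are: 3.606, 3.606, 3.606, 3.606, 4.243, 4.243.
Zeros with |z| < R = 4.0: (3 + 2i), (3 - 2i), (2 + 3i), (2 - 3i).
Count = 4.
By the argument principle, (1/2πi) ∮_{|z|=R} p'(z)/p(z) dz equals exactly this count.

Number of zeros inside |z| < 4.0: 4.


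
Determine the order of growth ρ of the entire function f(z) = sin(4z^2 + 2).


Write sin(w) = (e^{iw} ± e^{−iw})/(2 or 2i), so |sin(w)| ≤ e^{|w|}. With w = 4z^2 + 2, |w| ≤ 4r^2 + 2 on |z|=r, giving M(r) ≤ e^{4r^2 + 2} and ρ ≤ 2. For the lower bound, choose z on |z|=r with 4z^2 purely imaginary of modulus 4r^2; then |sin(4z^2 + 2)| grows like e^{4r^2}/2, so ρ ≥ 2. Hence ρ = 2.
Therefore ρ = 2.

Order ρ = 2.


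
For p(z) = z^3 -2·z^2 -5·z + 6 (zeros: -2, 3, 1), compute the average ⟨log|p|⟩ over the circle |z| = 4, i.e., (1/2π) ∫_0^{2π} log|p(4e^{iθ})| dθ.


Zeros: -2, 1, 3; r = 4.
Inside |z| < r: -2, 1, 3. Outside (|z| ≥ r): ∅.
p(0) = 6, so log|p(0)| = log(6) = 1.7918.
Apply Jensen: I(r) = log|p(0)| + Σ_k log(r/|z_k|), summed over zeros inside |z| < r.
  log(r/|z_k|) for z_k = -2: log(4/2) = 0.6931
  log(r/|z_k|) for z_k = 3: log(4/3) = 0.2877
  log(r/|z_k|) for z_k = 1: log(4/1) = 1.3863
Sum over inside zeros: 2.3671.
I(r) = log|p(0)| + (inside sum) = 1.7918 + 2.3671 = 4.1589.
Closed form (all zeros inside, monic): I(r) = n·log(r) = 3·log(4) = 4.1589. ✓

I(r) ≈ 4.1589.


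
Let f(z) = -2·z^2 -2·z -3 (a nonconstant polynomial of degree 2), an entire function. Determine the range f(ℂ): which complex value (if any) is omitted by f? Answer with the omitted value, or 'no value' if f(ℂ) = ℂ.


Little Picard bounds the complement of f(ℂ) to at most one point.
For every w ∈ ℂ, the equation p(z) − w = 0 is a nonconstant polynomial in z and hence has at least one root by the fundamental theorem of algebra. So p is surjective onto ℂ, omitting no value.

Omitted value: no value.


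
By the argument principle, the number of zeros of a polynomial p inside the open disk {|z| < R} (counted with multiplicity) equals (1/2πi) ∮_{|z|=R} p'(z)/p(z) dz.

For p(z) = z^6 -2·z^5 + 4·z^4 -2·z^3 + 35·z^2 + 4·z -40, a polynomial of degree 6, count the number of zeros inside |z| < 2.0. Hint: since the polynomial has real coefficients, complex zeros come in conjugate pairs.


The zeros of p are: 1, (2 + 2i), (2 - 2i), (-1 + 2i), (-1 - 2i), -1.
Their magnitudes are: 1, 2.828, 2.828, 2.236, 2.236, 1.
Zeros with |z| < R = 2.0: 1, -1.
Count = 2.
By the argument principle, (1/2πi) ∮_{|z|=R} p'(z)/p(z) dz equals exactly this count.

Number of zeros inside |z| < 2.0: 2.
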